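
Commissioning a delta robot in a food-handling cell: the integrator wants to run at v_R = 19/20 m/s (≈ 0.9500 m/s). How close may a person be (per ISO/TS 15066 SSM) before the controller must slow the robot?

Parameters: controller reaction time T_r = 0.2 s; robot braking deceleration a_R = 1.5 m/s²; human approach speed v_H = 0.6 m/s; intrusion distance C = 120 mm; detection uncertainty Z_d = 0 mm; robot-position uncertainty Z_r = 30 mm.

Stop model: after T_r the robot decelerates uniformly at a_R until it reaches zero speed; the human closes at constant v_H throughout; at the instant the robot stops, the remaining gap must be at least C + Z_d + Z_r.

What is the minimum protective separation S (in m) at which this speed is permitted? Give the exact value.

T_s = v_R/a_R = (19/20)/(3/2) = 0.6333 s
robot in T_r: 0.9500·0.2000 = 0.1900 m
braking distance = 0.9500²/(2·1.5000) = 0.3008 m
person approaches 0.6000·(0.2000+0.6333) = 0.5000 m
margins: 0.1200+0.0000+0.0300 = 0.1500 m
S_min ≈ 0.1900+0.3008+0.5000+0.1500  ⇒  S_min = 1369/1200 m

S_min = 1369/1200 m = 1.1408 m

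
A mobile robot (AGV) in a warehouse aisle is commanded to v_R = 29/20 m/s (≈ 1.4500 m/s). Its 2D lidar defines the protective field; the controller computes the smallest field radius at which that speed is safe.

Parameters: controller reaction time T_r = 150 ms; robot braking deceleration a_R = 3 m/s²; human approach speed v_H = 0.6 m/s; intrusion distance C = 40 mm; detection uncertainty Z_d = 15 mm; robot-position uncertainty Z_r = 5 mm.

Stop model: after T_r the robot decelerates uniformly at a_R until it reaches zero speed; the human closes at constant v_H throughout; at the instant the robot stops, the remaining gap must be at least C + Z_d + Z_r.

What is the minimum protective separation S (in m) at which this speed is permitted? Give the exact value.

braking lasts T_s = (29/20)/3 = 0.4833 s
reaction-phase robot travel = 1.4500·0.1500 = 0.2175 m
braking distance = 1.4500²/(2·3.0000) = 0.3504 m
human closes 0.6000·0.6333 = 0.3800 m
residual clearance needed = 0.0400+0.0150+0.0050 = 0.0600 m
S_min ≈ 0.2175+0.3504+0.3800+0.0600  ⇒  S_min = 2419/2400 m

S_min = 2419/2400 m = 1.0079 m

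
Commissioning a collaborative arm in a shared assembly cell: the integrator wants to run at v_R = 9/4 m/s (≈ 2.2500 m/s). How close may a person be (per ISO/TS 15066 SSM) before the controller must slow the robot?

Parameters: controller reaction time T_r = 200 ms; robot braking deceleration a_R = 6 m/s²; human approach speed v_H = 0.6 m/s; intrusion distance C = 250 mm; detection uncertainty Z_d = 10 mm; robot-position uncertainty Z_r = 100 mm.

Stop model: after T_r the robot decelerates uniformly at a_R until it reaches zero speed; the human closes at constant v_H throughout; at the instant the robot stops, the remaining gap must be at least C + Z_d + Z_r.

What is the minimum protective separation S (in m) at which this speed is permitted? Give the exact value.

S_min = 2523/1600 m = 1.5769 m

stop time T_s = (9/4)/6 = 0.3750 s
robot covers v_R·T_r = 2.2500·0.2000 = 0.4500 m before braking
braking distance = 2.2500²/(2·6.0000) = 0.4219 m
human closes 0.6000·0.5750 = 0.3450 m
margins: 0.2500+0.0100+0.1000 = 0.3600 m
S_min ≈ 0.4500+0.4219+0.3450+0.3600  ⇒  S_min = 2523/1600 m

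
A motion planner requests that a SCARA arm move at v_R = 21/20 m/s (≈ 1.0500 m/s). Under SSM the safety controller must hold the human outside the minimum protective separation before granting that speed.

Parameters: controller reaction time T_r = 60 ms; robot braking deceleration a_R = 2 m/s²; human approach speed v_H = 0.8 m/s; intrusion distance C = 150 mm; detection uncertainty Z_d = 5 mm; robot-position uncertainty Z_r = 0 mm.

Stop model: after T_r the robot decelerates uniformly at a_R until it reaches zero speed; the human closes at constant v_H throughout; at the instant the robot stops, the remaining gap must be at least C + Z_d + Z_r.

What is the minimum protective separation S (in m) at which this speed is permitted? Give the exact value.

T_s = v_R/a_R = (21/20)/2 = 0.5250 s
robot in T_r: 1.0500·0.0600 = 0.0630 m
robot under decel: 1.0500²/(2·2.0000) = 0.2756 m
human over T_r+T_s: 0.8000·(0.0600+0.5250) = 0.4680 m
residual clearance needed = 0.1500+0.0050+0.0000 = 0.1550 m
S_min ≈ 0.0630+0.2756+0.4680+0.1550  ⇒  S_min = 7693/8000 m

S_min = 7693/8000 m = 0.9616 m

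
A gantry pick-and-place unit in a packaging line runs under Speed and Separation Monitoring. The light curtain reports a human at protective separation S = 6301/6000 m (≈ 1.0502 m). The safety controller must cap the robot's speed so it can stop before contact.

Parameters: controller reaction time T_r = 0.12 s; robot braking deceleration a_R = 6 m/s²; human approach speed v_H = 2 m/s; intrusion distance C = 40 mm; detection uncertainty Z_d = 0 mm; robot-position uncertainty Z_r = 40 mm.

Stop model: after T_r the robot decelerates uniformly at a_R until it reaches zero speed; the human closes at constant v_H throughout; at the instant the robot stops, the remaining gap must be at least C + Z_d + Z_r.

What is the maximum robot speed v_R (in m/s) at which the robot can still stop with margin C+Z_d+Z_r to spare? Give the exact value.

collect terms ⇒ (1/12)·v_R² + (34/75)·v_R + (-4381/6000) = 0
  disc = (34/75)² − 4·(1/12)·(-4381/6000) = 4489/10000 ; √disc = 67/100
  v_R = (−(34/75) + 67/100) / (2·(1/12)) = 13/10 m/s
check:
braking lasts T_s = (13/10)/6 = 0.2167 s
reaction-phase robot travel = 1.3000·0.1200 = 0.1560 m
braking distance = 1.3000²/(2·6.0000) = 0.1408 m
human over T_r+T_s: 2.0000·(0.1200+0.2167) = 0.6733 m
residual clearance needed = 0.0400+0.0000+0.0400 = 0.0800 m
sum ≈ 0.1560+0.1408+0.6733+0.0800 ≈ 1.0502 m = S ✓

v_R_max = 13/10 m/s = 1.3000 m/s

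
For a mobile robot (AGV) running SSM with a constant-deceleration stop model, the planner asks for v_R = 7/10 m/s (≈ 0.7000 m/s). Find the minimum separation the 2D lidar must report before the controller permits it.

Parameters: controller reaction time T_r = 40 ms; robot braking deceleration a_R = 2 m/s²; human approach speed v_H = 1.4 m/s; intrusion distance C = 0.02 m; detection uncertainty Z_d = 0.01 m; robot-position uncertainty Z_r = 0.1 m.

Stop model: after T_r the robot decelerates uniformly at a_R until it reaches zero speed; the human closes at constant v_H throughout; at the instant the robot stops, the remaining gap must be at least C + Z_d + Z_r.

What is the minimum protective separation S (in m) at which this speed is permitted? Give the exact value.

T_s = v_R/a_R = (7/10)/2 = 0.3500 s
robot covers v_R·T_r = 0.7000·0.0400 = 0.0280 m before braking
robot under decel: 0.7000²/(2·2.0000) = 0.1225 m
human closes 1.4000·0.3900 = 0.5460 m
C+Z_d+Z_r = 0.0200+0.0100+0.1000 = 0.1300 m
S_min ≈ 0.0280+0.1225+0.5460+0.1300  ⇒  S_min = 1653/2000 m

S_min = 1653/2000 m = 0.8265 m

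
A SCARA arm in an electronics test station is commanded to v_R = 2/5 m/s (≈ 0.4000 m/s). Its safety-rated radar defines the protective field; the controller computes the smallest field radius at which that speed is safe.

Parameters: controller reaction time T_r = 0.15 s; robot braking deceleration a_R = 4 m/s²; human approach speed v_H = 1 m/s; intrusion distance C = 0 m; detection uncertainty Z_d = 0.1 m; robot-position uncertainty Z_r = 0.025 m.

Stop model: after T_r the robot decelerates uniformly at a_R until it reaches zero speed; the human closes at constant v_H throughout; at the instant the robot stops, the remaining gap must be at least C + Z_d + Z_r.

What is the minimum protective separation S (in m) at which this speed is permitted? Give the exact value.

stop time T_s = (2/5)/4 = 0.1000 s
robot in T_r: 0.4000·0.1500 = 0.0600 m
robot covers 0.4000·0.1000 − ½·4.0000·0.1000² = 0.0200 m while stopping
human over T_r+T_s: 1.0000·(0.1500+0.1000) = 0.2500 m
margins: 0.0000+0.1000+0.0250 = 0.1250 m
S_min ≈ 0.0600+0.0200+0.2500+0.1250  ⇒  S_min = 91/200 m

S_min = 91/200 m = 0.4550 m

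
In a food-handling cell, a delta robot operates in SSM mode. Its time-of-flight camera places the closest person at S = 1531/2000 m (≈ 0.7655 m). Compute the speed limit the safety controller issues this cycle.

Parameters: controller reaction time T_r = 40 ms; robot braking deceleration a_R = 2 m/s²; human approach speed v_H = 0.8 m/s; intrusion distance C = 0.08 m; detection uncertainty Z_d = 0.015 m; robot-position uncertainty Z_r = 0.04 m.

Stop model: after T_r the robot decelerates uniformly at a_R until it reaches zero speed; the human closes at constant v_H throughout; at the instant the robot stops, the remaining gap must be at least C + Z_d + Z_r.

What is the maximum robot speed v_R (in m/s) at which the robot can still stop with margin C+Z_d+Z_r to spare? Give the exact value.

at the boundary: (1/4)·v² + (11/25)·v + (-1197/2000) = 0
  disc = (11/25)² − 4·(1/4)·(-1197/2000) = 7921/10000 ; √disc = 89/100
  v_R = (−(11/25) + 89/100) / (2·(1/4)) = 9/10 m/s
check:
T_s = v_R/a_R = (9/10)/2 = 0.4500 s
robot in T_r: 0.9000·0.0400 = 0.0360 m
braking distance = 0.9000²/(2·2.0000) = 0.2025 m
human closes 0.8000·0.4900 = 0.3920 m
margins: 0.0800+0.0150+0.0400 = 0.1350 m
sum ≈ 0.0360+0.2025+0.3920+0.1350 ≈ 0.7655 m = S ✓

v_R_max = 9/10 m/s = 0.9000 m/s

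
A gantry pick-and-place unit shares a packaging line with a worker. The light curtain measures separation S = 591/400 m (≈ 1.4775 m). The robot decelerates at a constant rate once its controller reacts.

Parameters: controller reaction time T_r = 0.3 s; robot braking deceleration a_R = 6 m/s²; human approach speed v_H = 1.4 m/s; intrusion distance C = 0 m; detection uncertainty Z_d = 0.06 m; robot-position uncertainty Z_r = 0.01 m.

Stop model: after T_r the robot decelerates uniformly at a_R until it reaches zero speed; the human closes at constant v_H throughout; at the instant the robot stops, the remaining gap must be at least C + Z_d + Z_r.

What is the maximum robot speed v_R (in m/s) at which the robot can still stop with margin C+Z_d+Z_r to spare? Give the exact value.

collect terms ⇒ (1/12)·v_R² + (8/15)·v_R + (-79/80) = 0
  disc = (8/15)² − 4·(1/12)·(-79/80) = 2209/3600 ; √disc = 47/60
  v_R = (−(8/15) + 47/60) / (2·(1/12)) = 3/2 m/s
check:
braking lasts T_s = (3/2)/6 = 0.2500 s
reaction-phase robot travel = 1.5000·0.3000 = 0.4500 m
braking distance = 1.5000²/(2·6.0000) = 0.1875 m
human over T_r+T_s: 1.4000·(0.3000+0.2500) = 0.7700 m
C+Z_d+Z_r = 0.0000+0.0600+0.0100 = 0.0700 m
sum ≈ 0.4500+0.1875+0.7700+0.0700 ≈ 1.4775 m = S ✓

v_R_max = 3/2 m/s = 1.5000 m/s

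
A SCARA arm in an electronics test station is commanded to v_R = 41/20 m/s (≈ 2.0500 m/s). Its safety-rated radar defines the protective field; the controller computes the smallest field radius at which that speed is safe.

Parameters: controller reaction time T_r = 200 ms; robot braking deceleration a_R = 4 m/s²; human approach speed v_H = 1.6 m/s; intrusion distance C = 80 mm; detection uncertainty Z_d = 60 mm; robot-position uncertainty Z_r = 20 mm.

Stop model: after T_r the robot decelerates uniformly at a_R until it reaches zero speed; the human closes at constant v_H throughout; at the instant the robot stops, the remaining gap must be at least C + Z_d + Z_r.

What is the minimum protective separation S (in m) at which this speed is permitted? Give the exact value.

T_s = v_R/a_R = (41/20)/4 = 0.5125 s
reaction-phase robot travel = 2.0500·0.2000 = 0.4100 m
robot covers 2.0500·0.5125 − ½·4.0000·0.5125² = 0.5253 m while stopping
person approaches 1.6000·(0.2000+0.5125) = 1.1400 m
C+Z_d+Z_r = 0.0800+0.0600+0.0200 = 0.1600 m
S_min ≈ 0.4100+0.5253+1.1400+0.1600  ⇒  S_min = 7153/3200 m

S_min = 7153/3200 m = 2.2353 m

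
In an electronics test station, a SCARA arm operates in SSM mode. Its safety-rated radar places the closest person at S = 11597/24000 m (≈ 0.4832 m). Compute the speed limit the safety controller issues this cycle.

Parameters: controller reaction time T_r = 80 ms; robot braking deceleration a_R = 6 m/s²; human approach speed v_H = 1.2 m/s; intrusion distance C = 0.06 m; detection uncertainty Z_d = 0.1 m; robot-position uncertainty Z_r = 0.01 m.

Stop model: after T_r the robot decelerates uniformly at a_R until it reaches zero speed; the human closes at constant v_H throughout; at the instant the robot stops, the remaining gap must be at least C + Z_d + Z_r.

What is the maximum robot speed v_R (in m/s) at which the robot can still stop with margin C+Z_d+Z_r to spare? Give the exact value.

quadratic (1/12)·v² + (7/25)·v + (-5213/24000) = 0
  disc = (7/25)² − 4·(1/12)·(-5213/24000) = 54289/360000 ; √disc = 233/600
  v_R = (−(7/25) + 233/600) / (2·(1/12)) = 13/20 m/s
check:
T_s = v_R/a_R = (13/20)/6 = 0.1083 s
reaction-phase robot travel = 0.6500·0.0800 = 0.0520 m
robot covers 0.6500·0.1083 − ½·6.0000·0.1083² = 0.0352 m while stopping
human over T_r+T_s: 1.2000·(0.0800+0.1083) = 0.2260 m
C+Z_d+Z_r = 0.0600+0.1000+0.0100 = 0.1700 m
sum ≈ 0.0520+0.0352+0.2260+0.1700 ≈ 0.4832 m = S ✓

v_R_max = 13/20 m/s = 0.6500 m/s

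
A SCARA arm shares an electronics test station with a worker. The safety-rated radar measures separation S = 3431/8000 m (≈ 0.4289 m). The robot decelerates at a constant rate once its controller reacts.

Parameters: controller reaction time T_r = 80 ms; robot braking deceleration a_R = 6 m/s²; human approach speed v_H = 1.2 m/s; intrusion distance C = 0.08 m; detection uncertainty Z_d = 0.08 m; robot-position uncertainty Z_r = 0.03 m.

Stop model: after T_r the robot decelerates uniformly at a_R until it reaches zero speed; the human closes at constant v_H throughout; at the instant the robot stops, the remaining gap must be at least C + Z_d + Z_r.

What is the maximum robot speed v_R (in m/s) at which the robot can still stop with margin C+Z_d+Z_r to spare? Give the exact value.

collect terms ⇒ (1/12)·v_R² + (7/25)·v_R + (-1143/8000) = 0
  disc = (7/25)² − 4·(1/12)·(-1143/8000) = 5041/40000 ; √disc = 71/200
  v_R = (−(7/25) + 71/200) / (2·(1/12)) = 9/20 m/s
check:
stop time T_s = (9/20)/6 = 0.0750 s
reaction-phase robot travel = 0.4500·0.0800 = 0.0360 m
robot under decel: 0.4500²/(2·6.0000) = 0.0169 m
human closes 1.2000·0.1550 = 0.1860 m
residual clearance needed = 0.0800+0.0800+0.0300 = 0.1900 m
sum ≈ 0.0360+0.0169+0.1860+0.1900 ≈ 0.4289 m = S ✓

v_R_max = 9/20 m/s = 0.4500 m/s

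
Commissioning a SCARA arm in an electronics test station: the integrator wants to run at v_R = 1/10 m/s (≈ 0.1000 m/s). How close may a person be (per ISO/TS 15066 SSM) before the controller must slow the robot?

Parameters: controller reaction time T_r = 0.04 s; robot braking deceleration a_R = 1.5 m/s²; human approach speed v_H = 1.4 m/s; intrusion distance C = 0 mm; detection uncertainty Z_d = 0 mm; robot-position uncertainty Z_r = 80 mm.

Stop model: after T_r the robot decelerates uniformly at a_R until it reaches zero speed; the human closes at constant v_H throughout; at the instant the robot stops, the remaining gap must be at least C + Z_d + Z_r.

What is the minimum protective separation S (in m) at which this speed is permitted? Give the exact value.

S_min = 71/300 m = 0.2367 m

T_s = v_R/a_R = (1/10)/(3/2) = 0.0667 s
reaction-phase robot travel = 0.1000·0.0400 = 0.0040 m
robot under decel: 0.1000²/(2·1.5000) = 0.0033 m
human over T_r+T_s: 1.4000·(0.0400+0.0667) = 0.1493 m
residual clearance needed = 0.0000+0.0000+0.0800 = 0.0800 m
S_min ≈ 0.0040+0.0033+0.1493+0.0800  ⇒  S_min = 71/300 m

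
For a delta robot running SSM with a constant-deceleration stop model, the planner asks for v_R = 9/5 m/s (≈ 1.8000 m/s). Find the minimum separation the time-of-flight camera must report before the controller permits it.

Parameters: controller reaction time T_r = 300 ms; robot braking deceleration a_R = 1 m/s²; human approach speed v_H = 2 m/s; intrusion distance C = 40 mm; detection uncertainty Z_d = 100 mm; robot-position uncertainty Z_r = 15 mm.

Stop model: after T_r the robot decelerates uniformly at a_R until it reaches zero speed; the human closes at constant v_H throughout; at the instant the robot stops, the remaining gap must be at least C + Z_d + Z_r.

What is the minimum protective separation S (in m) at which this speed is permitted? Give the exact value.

braking lasts T_s = (9/5)/1 = 1.8000 s
robot in T_r: 1.8000·0.3000 = 0.5400 m
braking distance = 1.8000²/(2·1.0000) = 1.6200 m
human over T_r+T_s: 2.0000·(0.3000+1.8000) = 4.2000 m
residual clearance needed = 0.0400+0.1000+0.0150 = 0.1550 m
S_min ≈ 0.5400+1.6200+4.2000+0.1550  ⇒  S_min = 1303/200 m

S_min = 1303/200 m = 6.5150 m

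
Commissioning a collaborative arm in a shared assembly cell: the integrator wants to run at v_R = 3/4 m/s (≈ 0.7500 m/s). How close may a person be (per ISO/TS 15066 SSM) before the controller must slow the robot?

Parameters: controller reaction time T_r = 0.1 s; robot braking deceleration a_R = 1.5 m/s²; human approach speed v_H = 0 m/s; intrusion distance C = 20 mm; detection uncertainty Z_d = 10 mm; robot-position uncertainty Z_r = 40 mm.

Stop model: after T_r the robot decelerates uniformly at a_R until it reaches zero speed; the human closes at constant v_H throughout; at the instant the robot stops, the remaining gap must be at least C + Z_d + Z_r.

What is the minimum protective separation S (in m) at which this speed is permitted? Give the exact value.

S_min = 133/400 m = 0.3325 m

stop time T_s = (3/4)/(3/2) = 0.5000 s
robot covers v_R·T_r = 0.7500·0.1000 = 0.0750 m before braking
robot covers 0.7500·0.5000 − ½·1.5000·0.5000² = 0.1875 m while stopping
human closes 0.0000·0.6000 = 0.0000 m
margins: 0.0200+0.0100+0.0400 = 0.0700 m
S_min ≈ 0.0750+0.1875+0.0000+0.0700  ⇒  S_min = 133/400 m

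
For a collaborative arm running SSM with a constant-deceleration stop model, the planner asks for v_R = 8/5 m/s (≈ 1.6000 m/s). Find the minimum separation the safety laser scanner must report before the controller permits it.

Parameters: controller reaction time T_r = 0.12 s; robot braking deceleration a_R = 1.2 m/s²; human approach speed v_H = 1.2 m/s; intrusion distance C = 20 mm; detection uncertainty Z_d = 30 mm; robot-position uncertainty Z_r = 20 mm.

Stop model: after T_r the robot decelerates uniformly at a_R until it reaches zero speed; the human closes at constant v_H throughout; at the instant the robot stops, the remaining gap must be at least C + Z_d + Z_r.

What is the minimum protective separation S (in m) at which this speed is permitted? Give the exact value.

S_min = 4609/1500 m = 3.0727 m

stop time T_s = (8/5)/(6/5) = 1.3333 s
robot covers v_R·T_r = 1.6000·0.1200 = 0.1920 m before braking
braking distance = 1.6000²/(2·1.2000) = 1.0667 m
person approaches 1.2000·(0.1200+1.3333) = 1.7440 m
residual clearance needed = 0.0200+0.0300+0.0200 = 0.0700 m
S_min ≈ 0.1920+1.0667+1.7440+0.0700  ⇒  S_min = 4609/1500 m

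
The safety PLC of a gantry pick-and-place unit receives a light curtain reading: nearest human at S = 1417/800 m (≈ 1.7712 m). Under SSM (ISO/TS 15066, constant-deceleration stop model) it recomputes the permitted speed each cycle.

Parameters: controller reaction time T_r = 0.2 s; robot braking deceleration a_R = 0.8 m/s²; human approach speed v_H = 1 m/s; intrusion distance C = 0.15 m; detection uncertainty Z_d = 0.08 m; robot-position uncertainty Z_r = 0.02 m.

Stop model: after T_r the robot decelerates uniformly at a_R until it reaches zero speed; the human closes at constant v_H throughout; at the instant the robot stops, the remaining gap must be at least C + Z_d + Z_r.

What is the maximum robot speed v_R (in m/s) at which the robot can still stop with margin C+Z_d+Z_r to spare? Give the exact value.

quadratic (5/8)·v² + (29/20)·v + (-1057/800) = 0
  disc = (29/20)² − 4·(5/8)·(-1057/800) = 8649/1600 ; √disc = 93/40
  v_R = (−(29/20) + 93/40) / (2·(5/8)) = 7/10 m/s
check:
stop time T_s = (7/10)/(4/5) = 0.8750 s
reaction-phase robot travel = 0.7000·0.2000 = 0.1400 m
robot under decel: 0.7000²/(2·0.8000) = 0.3063 m
human closes 1.0000·1.0750 = 1.0750 m
margins: 0.1500+0.0800+0.0200 = 0.2500 m
sum ≈ 0.1400+0.3063+1.0750+0.2500 ≈ 1.7712 m = S ✓

v_R_max = 7/10 m/s = 0.7000 m/s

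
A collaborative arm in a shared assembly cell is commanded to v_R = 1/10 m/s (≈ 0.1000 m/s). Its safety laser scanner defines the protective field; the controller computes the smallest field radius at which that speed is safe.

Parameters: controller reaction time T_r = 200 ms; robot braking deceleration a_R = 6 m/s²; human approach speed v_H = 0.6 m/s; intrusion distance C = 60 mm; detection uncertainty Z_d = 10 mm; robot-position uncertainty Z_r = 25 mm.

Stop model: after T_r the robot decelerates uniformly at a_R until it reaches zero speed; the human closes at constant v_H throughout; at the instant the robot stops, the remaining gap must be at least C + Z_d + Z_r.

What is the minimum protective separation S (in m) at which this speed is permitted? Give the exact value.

braking lasts T_s = (1/10)/6 = 0.0167 s
reaction-phase robot travel = 0.1000·0.2000 = 0.0200 m
robot covers 0.1000·0.0167 − ½·6.0000·0.0167² = 0.0008 m while stopping
human closes 0.6000·0.2167 = 0.1300 m
C+Z_d+Z_r = 0.0600+0.0100+0.0250 = 0.0950 m
S_min ≈ 0.0200+0.0008+0.1300+0.0950  ⇒  S_min = 59/240 m

S_min = 59/240 m = 0.2458 m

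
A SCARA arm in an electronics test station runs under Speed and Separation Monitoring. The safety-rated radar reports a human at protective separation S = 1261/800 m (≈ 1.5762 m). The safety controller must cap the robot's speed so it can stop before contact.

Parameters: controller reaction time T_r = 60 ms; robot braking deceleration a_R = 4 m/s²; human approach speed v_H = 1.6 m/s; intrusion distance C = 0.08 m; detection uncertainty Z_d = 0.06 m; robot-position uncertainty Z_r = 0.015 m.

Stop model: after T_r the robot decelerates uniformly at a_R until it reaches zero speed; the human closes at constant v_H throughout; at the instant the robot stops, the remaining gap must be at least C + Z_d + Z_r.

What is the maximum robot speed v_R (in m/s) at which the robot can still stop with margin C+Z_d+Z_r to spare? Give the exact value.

quadratic (1/8)·v² + (23/50)·v + (-5301/4000) = 0
  disc = (23/50)² − 4·(1/8)·(-5301/4000) = 34969/40000 ; √disc = 187/200
  v_R = (−(23/50) + 187/200) / (2·(1/8)) = 19/10 m/s
check:
T_s = v_R/a_R = (19/10)/4 = 0.4750 s
reaction-phase robot travel = 1.9000·0.0600 = 0.1140 m
robot covers 1.9000·0.4750 − ½·4.0000·0.4750² = 0.4512 m while stopping
person approaches 1.6000·(0.0600+0.4750) = 0.8560 m
C+Z_d+Z_r = 0.0800+0.0600+0.0150 = 0.1550 m
sum ≈ 0.1140+0.4512+0.8560+0.1550 ≈ 1.5762 m = S ✓

v_R_max = 19/10 m/s = 1.9000 m/s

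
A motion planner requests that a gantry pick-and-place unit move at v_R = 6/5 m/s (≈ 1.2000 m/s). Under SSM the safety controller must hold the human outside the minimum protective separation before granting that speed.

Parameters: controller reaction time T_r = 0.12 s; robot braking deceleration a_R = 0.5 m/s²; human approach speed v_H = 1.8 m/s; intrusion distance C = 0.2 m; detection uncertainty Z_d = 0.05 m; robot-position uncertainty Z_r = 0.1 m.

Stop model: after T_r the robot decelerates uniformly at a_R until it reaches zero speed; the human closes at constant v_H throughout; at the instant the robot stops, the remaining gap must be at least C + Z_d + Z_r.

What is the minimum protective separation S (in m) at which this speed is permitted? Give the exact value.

braking lasts T_s = (6/5)/(1/2) = 2.4000 s
robot in T_r: 1.2000·0.1200 = 0.1440 m
braking distance = 1.2000²/(2·0.5000) = 1.4400 m
person approaches 1.8000·(0.1200+2.4000) = 4.5360 m
margins: 0.2000+0.0500+0.1000 = 0.3500 m
S_min ≈ 0.1440+1.4400+4.5360+0.3500  ⇒  S_min = 647/100 m

S_min = 647/100 m = 6.4700 m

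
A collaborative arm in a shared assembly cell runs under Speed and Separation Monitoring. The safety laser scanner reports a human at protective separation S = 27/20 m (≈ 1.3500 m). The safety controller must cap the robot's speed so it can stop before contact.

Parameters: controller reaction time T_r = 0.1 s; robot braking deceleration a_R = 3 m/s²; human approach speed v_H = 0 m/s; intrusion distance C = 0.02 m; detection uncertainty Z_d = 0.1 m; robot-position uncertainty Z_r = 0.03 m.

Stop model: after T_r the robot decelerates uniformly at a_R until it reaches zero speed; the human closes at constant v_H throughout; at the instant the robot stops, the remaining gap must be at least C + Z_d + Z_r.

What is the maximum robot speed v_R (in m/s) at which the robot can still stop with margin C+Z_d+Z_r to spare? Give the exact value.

v_R_max = 12/5 m/s = 2.4000 m/s

quadratic (1/6)·v² + (1/10)·v + (-6/5) = 0
  disc = (1/10)² − 4·(1/6)·(-6/5) = 81/100 ; √disc = 9/10
  v_R = (−(1/10) + 9/10) / (2·(1/6)) = 12/5 m/s
check:
T_s = v_R/a_R = (12/5)/3 = 0.8000 s
reaction-phase robot travel = 2.4000·0.1000 = 0.2400 m
robot covers 2.4000·0.8000 − ½·3.0000·0.8000² = 0.9600 m while stopping
human closes 0.0000·0.9000 = 0.0000 m
C+Z_d+Z_r = 0.0200+0.1000+0.0300 = 0.1500 m
sum ≈ 0.2400+0.9600+0.0000+0.1500 ≈ 1.3500 m = S ✓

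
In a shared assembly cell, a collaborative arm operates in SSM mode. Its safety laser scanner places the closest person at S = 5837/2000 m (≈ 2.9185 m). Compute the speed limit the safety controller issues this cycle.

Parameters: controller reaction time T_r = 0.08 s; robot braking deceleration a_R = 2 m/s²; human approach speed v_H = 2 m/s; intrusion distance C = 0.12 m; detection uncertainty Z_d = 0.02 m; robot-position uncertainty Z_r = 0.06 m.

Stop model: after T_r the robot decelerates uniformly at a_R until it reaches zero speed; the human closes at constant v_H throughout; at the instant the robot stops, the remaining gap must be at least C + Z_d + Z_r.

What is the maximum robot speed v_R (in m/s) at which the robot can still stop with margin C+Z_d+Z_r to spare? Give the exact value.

v_R_max = 17/10 m/s = 1.7000 m/s

collect terms ⇒ (1/4)·v_R² + (27/25)·v_R + (-5117/2000) = 0
  disc = (27/25)² − 4·(1/4)·(-5117/2000) = 37249/10000 ; √disc = 193/100
  v_R = (−(27/25) + 193/100) / (2·(1/4)) = 17/10 m/s
check:
T_s = v_R/a_R = (17/10)/2 = 0.8500 s
reaction-phase robot travel = 1.7000·0.0800 = 0.1360 m
braking distance = 1.7000²/(2·2.0000) = 0.7225 m
person approaches 2.0000·(0.0800+0.8500) = 1.8600 m
C+Z_d+Z_r = 0.1200+0.0200+0.0600 = 0.2000 m
sum ≈ 0.1360+0.7225+1.8600+0.2000 ≈ 2.9185 m = S ✓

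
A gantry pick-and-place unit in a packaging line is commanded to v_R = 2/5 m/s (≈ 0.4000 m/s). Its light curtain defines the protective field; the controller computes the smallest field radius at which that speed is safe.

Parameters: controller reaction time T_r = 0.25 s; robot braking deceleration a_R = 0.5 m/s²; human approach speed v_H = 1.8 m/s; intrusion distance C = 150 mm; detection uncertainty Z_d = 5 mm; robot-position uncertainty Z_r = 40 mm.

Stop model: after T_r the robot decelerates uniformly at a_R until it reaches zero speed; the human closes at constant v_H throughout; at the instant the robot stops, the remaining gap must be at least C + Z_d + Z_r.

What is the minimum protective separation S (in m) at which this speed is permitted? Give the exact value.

S_min = 469/200 m = 2.3450 m

T_s = v_R/a_R = (2/5)/(1/2) = 0.8000 s
robot in T_r: 0.4000·0.2500 = 0.1000 m
robot under decel: 0.4000²/(2·0.5000) = 0.1600 m
human closes 1.8000·1.0500 = 1.8900 m
margins: 0.1500+0.0050+0.0400 = 0.1950 m
S_min ≈ 0.1000+0.1600+1.8900+0.1950  ⇒  S_min = 469/200 m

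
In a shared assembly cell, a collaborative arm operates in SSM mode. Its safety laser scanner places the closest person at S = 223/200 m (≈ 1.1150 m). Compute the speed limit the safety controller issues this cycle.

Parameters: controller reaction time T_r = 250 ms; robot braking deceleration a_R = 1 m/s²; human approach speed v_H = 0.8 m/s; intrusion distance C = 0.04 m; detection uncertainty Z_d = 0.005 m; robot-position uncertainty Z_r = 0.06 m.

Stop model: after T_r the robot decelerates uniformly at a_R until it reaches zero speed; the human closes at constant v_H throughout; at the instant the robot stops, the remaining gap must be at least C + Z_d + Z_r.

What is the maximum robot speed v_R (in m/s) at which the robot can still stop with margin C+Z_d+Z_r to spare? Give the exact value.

quadratic (1/2)·v² + (21/20)·v + (-81/100) = 0
  disc = (21/20)² − 4·(1/2)·(-81/100) = 1089/400 ; √disc = 33/20
  v_R = (−(21/20) + 33/20) / (2·(1/2)) = 3/5 m/s
check:
stop time T_s = (3/5)/1 = 0.6000 s
robot covers v_R·T_r = 0.6000·0.2500 = 0.1500 m before braking
robot under decel: 0.6000²/(2·1.0000) = 0.1800 m
human over T_r+T_s: 0.8000·(0.2500+0.6000) = 0.6800 m
margins: 0.0400+0.0050+0.0600 = 0.1050 m
sum ≈ 0.1500+0.1800+0.6800+0.1050 ≈ 1.1150 m = S ✓

v_R_max = 3/5 m/s = 0.6000 m/s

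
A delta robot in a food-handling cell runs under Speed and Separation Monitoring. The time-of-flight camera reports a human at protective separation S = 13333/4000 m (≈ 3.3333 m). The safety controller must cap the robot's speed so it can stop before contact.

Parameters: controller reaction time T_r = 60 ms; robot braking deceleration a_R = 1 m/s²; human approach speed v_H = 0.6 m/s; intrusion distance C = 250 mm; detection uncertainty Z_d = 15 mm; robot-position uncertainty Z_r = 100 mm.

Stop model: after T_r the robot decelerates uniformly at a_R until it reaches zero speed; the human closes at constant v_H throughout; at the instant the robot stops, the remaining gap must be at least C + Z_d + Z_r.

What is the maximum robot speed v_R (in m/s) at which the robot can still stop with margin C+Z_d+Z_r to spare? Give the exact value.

v_R_max = 37/20 m/s = 1.8500 m/s

at the boundary: (1/2)·v² + (33/50)·v + (-11729/4000) = 0
  disc = (33/50)² − 4·(1/2)·(-11729/4000) = 63001/10000 ; √disc = 251/100
  v_R = (−(33/50) + 251/100) / (2·(1/2)) = 37/20 m/s
check:
T_s = v_R/a_R = (37/20)/1 = 1.8500 s
robot in T_r: 1.8500·0.0600 = 0.1110 m
robot covers 1.8500·1.8500 − ½·1.0000·1.8500² = 1.7112 m while stopping
human closes 0.6000·1.9100 = 1.1460 m
residual clearance needed = 0.2500+0.0150+0.1000 = 0.3650 m
sum ≈ 0.1110+1.7112+1.1460+0.3650 ≈ 3.3333 m = S ✓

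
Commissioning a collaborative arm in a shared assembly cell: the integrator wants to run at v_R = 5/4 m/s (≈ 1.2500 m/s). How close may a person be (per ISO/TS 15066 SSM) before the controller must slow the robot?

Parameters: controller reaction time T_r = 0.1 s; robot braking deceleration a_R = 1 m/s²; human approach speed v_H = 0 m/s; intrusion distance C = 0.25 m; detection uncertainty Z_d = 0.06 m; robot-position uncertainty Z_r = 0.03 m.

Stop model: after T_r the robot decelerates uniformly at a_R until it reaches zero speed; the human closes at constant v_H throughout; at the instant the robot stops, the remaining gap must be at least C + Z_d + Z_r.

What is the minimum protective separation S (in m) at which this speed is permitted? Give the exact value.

S_min = 997/800 m = 1.2463 m

stop time T_s = (5/4)/1 = 1.2500 s
reaction-phase robot travel = 1.2500·0.1000 = 0.1250 m
braking distance = 1.2500²/(2·1.0000) = 0.7812 m
human closes 0.0000·1.3500 = 0.0000 m
margins: 0.2500+0.0600+0.0300 = 0.3400 m
S_min ≈ 0.1250+0.7812+0.0000+0.3400  ⇒  S_min = 997/800 m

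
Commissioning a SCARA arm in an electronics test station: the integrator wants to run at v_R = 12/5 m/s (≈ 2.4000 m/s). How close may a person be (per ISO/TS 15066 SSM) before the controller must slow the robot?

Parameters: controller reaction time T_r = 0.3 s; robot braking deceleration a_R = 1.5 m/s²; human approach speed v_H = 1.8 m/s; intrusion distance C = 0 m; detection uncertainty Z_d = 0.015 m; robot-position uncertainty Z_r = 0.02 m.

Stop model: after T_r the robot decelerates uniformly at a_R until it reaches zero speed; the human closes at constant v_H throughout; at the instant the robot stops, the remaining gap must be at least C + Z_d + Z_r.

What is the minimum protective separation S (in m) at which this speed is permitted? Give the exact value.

S_min = 1219/200 m = 6.0950 m

T_s = v_R/a_R = (12/5)/(3/2) = 1.6000 s
robot in T_r: 2.4000·0.3000 = 0.7200 m
robot covers 2.4000·1.6000 − ½·1.5000·1.6000² = 1.9200 m while stopping
human closes 1.8000·1.9000 = 3.4200 m
margins: 0.0000+0.0150+0.0200 = 0.0350 m
S_min ≈ 0.7200+1.9200+3.4200+0.0350  ⇒  S_min = 1219/200 m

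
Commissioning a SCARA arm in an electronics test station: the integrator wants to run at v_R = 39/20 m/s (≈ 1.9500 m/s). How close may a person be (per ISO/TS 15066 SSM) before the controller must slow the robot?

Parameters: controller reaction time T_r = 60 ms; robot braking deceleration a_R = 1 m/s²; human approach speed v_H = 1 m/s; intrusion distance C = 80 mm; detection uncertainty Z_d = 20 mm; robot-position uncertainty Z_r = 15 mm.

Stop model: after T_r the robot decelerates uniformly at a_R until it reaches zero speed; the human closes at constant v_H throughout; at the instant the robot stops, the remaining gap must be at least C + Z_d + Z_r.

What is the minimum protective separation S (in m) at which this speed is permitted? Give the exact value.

T_s = v_R/a_R = (39/20)/1 = 1.9500 s
robot covers v_R·T_r = 1.9500·0.0600 = 0.1170 m before braking
braking distance = 1.9500²/(2·1.0000) = 1.9013 m
human closes 1.0000·2.0100 = 2.0100 m
margins: 0.0800+0.0200+0.0150 = 0.1150 m
S_min ≈ 0.1170+1.9013+2.0100+0.1150  ⇒  S_min = 16573/4000 m

S_min = 16573/4000 m = 4.1433 m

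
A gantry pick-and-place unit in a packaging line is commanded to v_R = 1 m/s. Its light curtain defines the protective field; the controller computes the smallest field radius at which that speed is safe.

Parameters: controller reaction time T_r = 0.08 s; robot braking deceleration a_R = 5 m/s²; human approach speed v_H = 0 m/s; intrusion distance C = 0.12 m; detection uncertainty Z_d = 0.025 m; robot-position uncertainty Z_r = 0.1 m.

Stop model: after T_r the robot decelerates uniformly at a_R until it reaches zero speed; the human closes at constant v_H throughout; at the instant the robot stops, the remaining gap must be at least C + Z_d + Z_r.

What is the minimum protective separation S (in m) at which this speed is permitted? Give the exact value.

S_min = 17/40 m = 0.4250 m

T_s = v_R/a_R = 1/5 = 0.2000 s
reaction-phase robot travel = 1.0000·0.0800 = 0.0800 m
robot under decel: 1.0000²/(2·5.0000) = 0.1000 m
human over T_r+T_s: 0.0000·(0.0800+0.2000) = 0.0000 m
margins: 0.1200+0.0250+0.1000 = 0.2450 m
S_min ≈ 0.0800+0.1000+0.0000+0.2450  ⇒  S_min = 17/40 m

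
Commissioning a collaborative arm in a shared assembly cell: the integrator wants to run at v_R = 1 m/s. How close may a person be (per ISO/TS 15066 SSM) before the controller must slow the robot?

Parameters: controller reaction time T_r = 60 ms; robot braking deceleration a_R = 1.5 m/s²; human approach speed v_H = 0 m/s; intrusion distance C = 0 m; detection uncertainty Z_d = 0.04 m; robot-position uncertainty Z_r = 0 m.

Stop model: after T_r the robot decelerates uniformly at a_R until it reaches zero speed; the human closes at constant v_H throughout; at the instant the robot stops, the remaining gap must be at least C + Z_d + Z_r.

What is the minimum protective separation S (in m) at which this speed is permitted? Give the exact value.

S_min = 13/30 m = 0.4333 m

stop time T_s = 1/(3/2) = 0.6667 s
robot covers v_R·T_r = 1.0000·0.0600 = 0.0600 m before braking
braking distance = 1.0000²/(2·1.5000) = 0.3333 m
human closes 0.0000·0.7267 = 0.0000 m
margins: 0.0000+0.0400+0.0000 = 0.0400 m
S_min ≈ 0.0600+0.3333+0.0000+0.0400  ⇒  S_min = 13/30 m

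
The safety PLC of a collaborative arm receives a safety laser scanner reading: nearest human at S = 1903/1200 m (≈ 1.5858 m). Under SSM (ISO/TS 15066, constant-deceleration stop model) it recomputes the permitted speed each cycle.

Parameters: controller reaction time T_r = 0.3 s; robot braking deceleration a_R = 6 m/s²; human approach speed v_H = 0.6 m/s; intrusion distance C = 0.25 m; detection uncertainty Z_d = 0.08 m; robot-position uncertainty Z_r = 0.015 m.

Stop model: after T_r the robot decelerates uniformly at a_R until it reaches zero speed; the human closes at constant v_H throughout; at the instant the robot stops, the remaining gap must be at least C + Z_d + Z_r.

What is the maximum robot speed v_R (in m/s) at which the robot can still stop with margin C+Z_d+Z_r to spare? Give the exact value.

collect terms ⇒ (1/12)·v_R² + (2/5)·v_R + (-1273/1200) = 0
  disc = (2/5)² − 4·(1/12)·(-1273/1200) = 1849/3600 ; √disc = 43/60
  v_R = (−(2/5) + 43/60) / (2·(1/12)) = 19/10 m/s
check:
T_s = v_R/a_R = (19/10)/6 = 0.3167 s
reaction-phase robot travel = 1.9000·0.3000 = 0.5700 m
braking distance = 1.9000²/(2·6.0000) = 0.3008 m
person approaches 0.6000·(0.3000+0.3167) = 0.3700 m
residual clearance needed = 0.2500+0.0800+0.0150 = 0.3450 m
sum ≈ 0.5700+0.3008+0.3700+0.3450 ≈ 1.5858 m = S ✓

v_R_max = 19/10 m/s = 1.9000 m/s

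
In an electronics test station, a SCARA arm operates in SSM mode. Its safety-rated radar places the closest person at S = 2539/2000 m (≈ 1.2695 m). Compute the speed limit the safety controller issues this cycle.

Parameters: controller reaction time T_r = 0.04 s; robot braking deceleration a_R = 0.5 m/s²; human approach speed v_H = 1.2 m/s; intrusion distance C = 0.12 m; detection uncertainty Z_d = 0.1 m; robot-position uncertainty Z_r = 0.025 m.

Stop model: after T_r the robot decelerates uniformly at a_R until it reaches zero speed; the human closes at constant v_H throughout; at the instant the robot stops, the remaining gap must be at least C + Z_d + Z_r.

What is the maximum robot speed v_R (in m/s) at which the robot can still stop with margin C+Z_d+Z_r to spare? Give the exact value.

v_R_max = 7/20 m/s = 0.3500 m/s

at the boundary: (1)·v² + (61/25)·v + (-1953/2000) = 0
  disc = (61/25)² − 4·(1)·(-1953/2000) = 24649/2500 ; √disc = 157/50
  v_R = (−(61/25) + 157/50) / (2·(1)) = 7/20 m/s
check:
braking lasts T_s = (7/20)/(1/2) = 0.7000 s
robot covers v_R·T_r = 0.3500·0.0400 = 0.0140 m before braking
robot covers 0.3500·0.7000 − ½·0.5000·0.7000² = 0.1225 m while stopping
human closes 1.2000·0.7400 = 0.8880 m
residual clearance needed = 0.1200+0.1000+0.0250 = 0.2450 m
sum ≈ 0.0140+0.1225+0.8880+0.2450 ≈ 1.2695 m = S ✓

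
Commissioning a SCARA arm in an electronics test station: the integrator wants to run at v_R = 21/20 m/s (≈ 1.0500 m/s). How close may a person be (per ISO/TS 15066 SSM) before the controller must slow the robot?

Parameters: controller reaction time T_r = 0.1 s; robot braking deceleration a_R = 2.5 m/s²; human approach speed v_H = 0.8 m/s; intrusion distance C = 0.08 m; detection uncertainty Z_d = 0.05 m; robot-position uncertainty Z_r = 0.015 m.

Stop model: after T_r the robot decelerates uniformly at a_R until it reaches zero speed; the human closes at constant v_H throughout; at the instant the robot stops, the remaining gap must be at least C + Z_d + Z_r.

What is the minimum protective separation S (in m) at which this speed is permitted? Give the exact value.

S_min = 1773/2000 m = 0.8865 m

T_s = v_R/a_R = (21/20)/(5/2) = 0.4200 s
robot covers v_R·T_r = 1.0500·0.1000 = 0.1050 m before braking
braking distance = 1.0500²/(2·2.5000) = 0.2205 m
person approaches 0.8000·(0.1000+0.4200) = 0.4160 m
C+Z_d+Z_r = 0.0800+0.0500+0.0150 = 0.1450 m
S_min ≈ 0.1050+0.2205+0.4160+0.1450  ⇒  S_min = 1773/2000 m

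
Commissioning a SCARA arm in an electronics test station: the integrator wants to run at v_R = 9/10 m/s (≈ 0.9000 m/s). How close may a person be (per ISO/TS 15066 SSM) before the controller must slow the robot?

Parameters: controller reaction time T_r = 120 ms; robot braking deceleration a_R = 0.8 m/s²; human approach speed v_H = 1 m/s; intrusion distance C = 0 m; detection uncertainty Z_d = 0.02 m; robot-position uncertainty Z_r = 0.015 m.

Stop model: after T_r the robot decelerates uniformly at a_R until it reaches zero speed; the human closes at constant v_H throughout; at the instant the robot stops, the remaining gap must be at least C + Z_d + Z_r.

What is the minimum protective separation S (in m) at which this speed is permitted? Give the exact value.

braking lasts T_s = (9/10)/(4/5) = 1.1250 s
robot covers v_R·T_r = 0.9000·0.1200 = 0.1080 m before braking
braking distance = 0.9000²/(2·0.8000) = 0.5062 m
human over T_r+T_s: 1.0000·(0.1200+1.1250) = 1.2450 m
margins: 0.0000+0.0200+0.0150 = 0.0350 m
S_min ≈ 0.1080+0.5062+1.2450+0.0350  ⇒  S_min = 7577/4000 m

S_min = 7577/4000 m = 1.8942 m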